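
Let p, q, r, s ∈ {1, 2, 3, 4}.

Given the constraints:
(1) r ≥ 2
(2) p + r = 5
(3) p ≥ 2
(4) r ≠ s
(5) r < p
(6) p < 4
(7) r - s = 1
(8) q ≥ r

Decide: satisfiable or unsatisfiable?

The assignment p = 3, q = 2, r = 2, s = 1 works:
  constraint 2 holds since p + r = 5.
  constraint 7 holds since r - s = 1.
The rest check out directly.

Satisfiable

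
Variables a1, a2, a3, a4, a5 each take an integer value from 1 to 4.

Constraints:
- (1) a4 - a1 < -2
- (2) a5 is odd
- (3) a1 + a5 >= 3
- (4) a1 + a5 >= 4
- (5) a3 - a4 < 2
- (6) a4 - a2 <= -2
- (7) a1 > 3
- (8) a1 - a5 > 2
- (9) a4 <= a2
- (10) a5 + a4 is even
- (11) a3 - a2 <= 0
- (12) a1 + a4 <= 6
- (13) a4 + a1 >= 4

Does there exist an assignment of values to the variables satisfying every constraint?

Satisfiable

Setting (a1, a2, a3, a4, a5) = (4, 3, 1, 1, 1) satisfies everything: constraint 1: a4 - a1 = -3; constraint 3: a1 + a5 = 5; constraint 4: a1 + a5 = 5, and the others follow.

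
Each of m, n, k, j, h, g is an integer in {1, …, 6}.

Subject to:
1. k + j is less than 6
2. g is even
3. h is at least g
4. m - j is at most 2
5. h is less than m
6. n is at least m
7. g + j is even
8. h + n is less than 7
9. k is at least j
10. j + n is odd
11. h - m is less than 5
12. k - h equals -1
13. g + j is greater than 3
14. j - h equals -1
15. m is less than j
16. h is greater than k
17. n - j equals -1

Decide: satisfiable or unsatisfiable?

Constraints 5, 9, 15, and 16 give h < m, m < j, j ≤ k, k < h. Chaining: h < m < j ≤ k < h, which forces h < h — impossible.

Unsatisfiable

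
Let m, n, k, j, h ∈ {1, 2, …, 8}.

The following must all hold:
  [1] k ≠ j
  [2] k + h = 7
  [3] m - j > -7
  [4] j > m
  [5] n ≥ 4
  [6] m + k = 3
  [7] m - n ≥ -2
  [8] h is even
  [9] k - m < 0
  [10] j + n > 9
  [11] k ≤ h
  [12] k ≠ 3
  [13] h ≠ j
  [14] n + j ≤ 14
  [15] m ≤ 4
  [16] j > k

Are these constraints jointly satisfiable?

Setting (m, n, k, j, h) = (2, 4, 1, 8, 6) satisfies everything: constraint 2: k + h = 7; constraint 3: m - j = -6; constraint 6: m + k = 3, and the others follow.

Satisfiable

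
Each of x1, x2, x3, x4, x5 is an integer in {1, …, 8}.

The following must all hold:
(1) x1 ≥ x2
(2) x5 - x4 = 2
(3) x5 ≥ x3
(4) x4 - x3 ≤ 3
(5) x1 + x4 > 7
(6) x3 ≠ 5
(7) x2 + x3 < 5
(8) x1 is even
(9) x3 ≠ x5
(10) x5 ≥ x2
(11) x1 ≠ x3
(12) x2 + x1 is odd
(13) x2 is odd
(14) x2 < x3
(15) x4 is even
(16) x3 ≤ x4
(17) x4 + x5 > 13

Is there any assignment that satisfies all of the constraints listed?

Satisfiable

One satisfying assignment is x1 = 4, x2 = 1, x3 = 3, x4 = 6, x5 = 8.
For the less obvious constraints — constraint 2: x5 - x4 = 2; constraint 4: x4 - x3 = 3 — and the others hold by inspection.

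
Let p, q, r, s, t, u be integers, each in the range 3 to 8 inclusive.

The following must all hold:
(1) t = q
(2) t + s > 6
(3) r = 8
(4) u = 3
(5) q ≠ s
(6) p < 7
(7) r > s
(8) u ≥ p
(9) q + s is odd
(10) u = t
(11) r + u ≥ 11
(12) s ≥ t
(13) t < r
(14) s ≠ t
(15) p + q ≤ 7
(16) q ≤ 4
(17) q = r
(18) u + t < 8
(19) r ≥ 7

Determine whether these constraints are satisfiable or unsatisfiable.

Constraint 4 fixes u = 3 and constraint 3 fixes r = 8. Constraints 1, 10, and 17 give u = t = q = r, so u = r. But 3 ≠ 8 — contradiction.

Unsatisfiable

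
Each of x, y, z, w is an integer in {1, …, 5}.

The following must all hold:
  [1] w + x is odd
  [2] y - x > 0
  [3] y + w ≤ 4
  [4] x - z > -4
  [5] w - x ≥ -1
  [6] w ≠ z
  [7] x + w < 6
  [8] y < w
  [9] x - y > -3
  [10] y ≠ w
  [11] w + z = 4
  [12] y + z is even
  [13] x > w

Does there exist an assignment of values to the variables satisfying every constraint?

Unsatisfiable

Constraints 2, 8, and 13 give y < w, w < x, x < y. Chaining: y < w < x < y, which forces y < y — impossible.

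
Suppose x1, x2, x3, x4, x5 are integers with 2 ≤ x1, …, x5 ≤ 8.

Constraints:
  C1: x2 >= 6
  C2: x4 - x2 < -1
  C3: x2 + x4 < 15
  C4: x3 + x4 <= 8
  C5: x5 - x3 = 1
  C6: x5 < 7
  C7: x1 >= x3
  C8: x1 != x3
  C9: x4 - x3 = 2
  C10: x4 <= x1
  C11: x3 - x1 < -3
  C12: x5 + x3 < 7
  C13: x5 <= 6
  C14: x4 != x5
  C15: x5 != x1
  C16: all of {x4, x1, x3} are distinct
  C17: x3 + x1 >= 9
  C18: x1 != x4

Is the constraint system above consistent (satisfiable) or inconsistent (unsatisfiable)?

Try x1 = 8, x2 = 8, x3 = 2, x4 = 4, x5 = 3.
Check constraint 2: x4 - x2 = -4; constraint 3: x2 + x4 = 12. The remaining constraints are straightforward to verify.

Satisfiable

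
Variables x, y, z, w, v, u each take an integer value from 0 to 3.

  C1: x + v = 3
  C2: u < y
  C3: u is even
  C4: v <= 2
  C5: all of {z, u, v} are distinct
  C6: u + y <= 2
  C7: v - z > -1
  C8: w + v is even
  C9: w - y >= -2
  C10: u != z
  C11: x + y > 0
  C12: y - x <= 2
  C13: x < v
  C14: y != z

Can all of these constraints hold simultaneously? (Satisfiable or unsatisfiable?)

Satisfiable

Setting (x, y, z, w, v, u) = (1, 2, 1, 2, 2, 0) satisfies everything: constraint 1: x + v = 3; constraint 6: u + y = 2, and the others follow.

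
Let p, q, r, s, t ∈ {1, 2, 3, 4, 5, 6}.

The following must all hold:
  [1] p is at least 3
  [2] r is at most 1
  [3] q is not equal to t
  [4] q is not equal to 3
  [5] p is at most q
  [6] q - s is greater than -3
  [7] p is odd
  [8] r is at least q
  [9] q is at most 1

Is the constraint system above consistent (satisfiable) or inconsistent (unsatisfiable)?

Unsatisfiable

From constraints 1 and 5: q ≥ p and p ≥ 3, so q ≥ 3. From constraints 2 and 8: q ≤ r and r ≤ 1, so q ≤ 1. But 1 < 3, so no value of q works.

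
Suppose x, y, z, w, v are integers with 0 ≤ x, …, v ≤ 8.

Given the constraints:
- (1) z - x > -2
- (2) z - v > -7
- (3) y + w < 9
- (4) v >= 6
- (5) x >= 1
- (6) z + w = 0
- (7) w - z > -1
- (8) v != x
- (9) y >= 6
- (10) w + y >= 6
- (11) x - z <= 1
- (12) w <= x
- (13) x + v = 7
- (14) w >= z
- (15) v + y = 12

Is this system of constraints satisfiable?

Satisfiable

Take x = 1, y = 6, z = 0, w = 0, v = 6. Then constraint 1: z - x = -1; constraint 2: z - v = -6; constraint 3: y + w = 6, and every other listed constraint is also met.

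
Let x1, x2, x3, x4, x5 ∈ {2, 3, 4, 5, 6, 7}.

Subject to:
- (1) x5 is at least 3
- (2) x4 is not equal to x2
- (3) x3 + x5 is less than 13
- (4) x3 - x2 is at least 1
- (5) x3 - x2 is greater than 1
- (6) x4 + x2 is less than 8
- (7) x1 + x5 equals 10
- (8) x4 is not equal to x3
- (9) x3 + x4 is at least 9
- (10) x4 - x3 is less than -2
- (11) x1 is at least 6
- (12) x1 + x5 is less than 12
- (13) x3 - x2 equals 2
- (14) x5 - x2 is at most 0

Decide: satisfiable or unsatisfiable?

Take x1 = 6, x2 = 5, x3 = 7, x4 = 2, x5 = 4. Then constraint 3: x3 + x5 = 11; constraint 4: x3 - x2 = 2; constraint 5: x3 - x2 = 2, and every other listed constraint is also met.

Satisfiable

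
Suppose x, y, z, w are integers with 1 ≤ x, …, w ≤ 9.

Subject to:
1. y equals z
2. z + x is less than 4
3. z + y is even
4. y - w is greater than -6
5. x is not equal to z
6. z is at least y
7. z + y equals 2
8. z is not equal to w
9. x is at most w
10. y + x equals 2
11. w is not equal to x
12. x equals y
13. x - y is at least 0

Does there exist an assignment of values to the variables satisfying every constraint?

From constraints 1 and 12, x = y = z, so x = z. But constraint 5 says x ≠ z. Contradiction.

Unsatisfiable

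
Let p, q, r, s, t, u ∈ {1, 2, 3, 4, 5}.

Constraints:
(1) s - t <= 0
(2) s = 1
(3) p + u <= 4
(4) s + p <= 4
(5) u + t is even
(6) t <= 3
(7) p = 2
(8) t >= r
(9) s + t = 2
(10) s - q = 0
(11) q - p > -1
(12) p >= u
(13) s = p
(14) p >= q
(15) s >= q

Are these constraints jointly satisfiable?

Unsatisfiable

Constraint 2 fixes s = 1 and constraint 7 fixes p = 2, but constraint 13 requires s = p. Since 1 ≠ 2, contradiction.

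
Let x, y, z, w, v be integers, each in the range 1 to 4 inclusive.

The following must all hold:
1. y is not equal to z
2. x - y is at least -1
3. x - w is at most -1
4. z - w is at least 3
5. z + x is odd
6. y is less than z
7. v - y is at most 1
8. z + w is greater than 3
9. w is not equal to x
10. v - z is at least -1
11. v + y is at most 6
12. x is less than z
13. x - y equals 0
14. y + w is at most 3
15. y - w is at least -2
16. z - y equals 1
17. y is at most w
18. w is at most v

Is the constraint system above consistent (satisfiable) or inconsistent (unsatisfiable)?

Unsatisfiable

Constraints 2, 3, 4, 7, and 10 give w − x ≥ 1, x − y ≥ -1, y − v ≥ -1, v − z ≥ -1, z − w ≥ 3.
Adding all 5 inequalities: the left sides telescope to 0, and the right sides sum to 1 + (-1) + (-1) + (-1) + 3 = 1. So 0 ≥ 1, which is false.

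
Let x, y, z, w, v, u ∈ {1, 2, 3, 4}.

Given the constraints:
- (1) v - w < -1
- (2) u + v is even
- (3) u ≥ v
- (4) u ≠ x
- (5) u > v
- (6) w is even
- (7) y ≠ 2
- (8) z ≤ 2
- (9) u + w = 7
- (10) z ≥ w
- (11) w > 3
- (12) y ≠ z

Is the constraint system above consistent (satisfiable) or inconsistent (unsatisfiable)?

Unsatisfiable

From constraint 11: w ≥ 4. From constraints 8 and 10: w ≤ z and z ≤ 2, so w ≤ 2. But 2 < 4, so no value of w works.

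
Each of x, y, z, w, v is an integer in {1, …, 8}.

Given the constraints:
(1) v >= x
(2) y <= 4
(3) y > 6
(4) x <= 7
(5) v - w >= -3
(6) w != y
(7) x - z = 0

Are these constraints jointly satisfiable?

From constraint 3: y ≥ 7. From constraint 2: y ≤ 4. But 4 < 7, so no value of y works.

Unsatisfiable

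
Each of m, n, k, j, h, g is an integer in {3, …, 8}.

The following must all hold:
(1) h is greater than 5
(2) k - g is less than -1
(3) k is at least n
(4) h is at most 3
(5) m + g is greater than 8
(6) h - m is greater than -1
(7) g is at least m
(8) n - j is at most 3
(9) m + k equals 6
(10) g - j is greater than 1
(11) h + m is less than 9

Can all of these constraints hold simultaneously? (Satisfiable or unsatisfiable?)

From constraint 1: h ≥ 6. From constraint 4: h ≤ 3. But 3 < 6, so no value of h works.

Unsatisfiable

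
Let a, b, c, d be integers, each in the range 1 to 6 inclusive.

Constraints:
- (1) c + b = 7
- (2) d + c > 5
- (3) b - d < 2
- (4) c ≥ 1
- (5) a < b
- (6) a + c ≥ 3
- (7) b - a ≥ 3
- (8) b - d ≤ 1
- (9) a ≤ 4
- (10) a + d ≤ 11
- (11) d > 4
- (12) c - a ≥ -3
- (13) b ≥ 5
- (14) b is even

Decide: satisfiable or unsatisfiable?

Satisfiable

Setting (a, b, c, d) = (2, 6, 1, 6) satisfies everything: constraint 1: c + b = 7; constraint 2: d + c = 7; constraint 3: b - d = 0, and the others follow.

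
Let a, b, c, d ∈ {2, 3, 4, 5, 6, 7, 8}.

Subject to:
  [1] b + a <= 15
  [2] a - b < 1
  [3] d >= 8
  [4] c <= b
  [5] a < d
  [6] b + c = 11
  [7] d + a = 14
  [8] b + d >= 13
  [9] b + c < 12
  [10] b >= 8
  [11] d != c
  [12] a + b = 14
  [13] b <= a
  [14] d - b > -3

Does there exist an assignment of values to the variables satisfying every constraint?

Unsatisfiable

From constraint 3: d ≥ 8. From constraints 10 and 13: a ≥ b ≥ 8. Hence d + a ≥ 16. But constraint 7 requires d + a = 14, and 14 < 16. Contradiction.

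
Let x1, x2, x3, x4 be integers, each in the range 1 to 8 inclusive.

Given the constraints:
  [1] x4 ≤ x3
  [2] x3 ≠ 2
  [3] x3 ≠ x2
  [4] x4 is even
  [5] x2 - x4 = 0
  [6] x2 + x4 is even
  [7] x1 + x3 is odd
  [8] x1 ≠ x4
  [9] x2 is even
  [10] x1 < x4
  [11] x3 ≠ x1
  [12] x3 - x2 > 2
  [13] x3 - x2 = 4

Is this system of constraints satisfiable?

Take x1 = 3, x2 = 4, x3 = 8, x4 = 4. Then constraint 5: x2 - x4 = 0; constraint 12: x3 - x2 = 4, and every other listed constraint is also met.

Satisfiable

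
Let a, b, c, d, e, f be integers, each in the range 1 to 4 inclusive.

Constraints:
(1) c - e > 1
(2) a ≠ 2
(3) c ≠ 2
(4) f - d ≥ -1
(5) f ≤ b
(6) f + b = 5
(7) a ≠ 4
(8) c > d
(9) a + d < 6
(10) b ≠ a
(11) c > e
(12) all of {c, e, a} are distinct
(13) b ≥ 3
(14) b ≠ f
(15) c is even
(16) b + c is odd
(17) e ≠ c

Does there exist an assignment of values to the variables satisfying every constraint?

One satisfying assignment is a = 1, b = 3, c = 4, d = 3, e = 2, f = 2.
For the less obvious constraints — constraint 1: c - e = 2; constraint 4: f - d = -1 — and the others hold by inspection.

Satisfiable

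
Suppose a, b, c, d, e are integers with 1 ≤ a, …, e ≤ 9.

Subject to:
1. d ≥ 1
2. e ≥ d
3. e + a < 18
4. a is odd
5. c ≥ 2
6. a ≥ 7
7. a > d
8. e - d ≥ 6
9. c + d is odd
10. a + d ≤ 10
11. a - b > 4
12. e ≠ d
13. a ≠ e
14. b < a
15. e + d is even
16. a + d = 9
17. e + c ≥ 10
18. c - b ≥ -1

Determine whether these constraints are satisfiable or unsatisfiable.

Take a = 7, b = 2, c = 3, d = 2, e = 8. Then constraint 3: e + a = 15; constraint 8: e - d = 6; constraint 10: a + d = 9, and every other listed constraint is also met.

Satisfiable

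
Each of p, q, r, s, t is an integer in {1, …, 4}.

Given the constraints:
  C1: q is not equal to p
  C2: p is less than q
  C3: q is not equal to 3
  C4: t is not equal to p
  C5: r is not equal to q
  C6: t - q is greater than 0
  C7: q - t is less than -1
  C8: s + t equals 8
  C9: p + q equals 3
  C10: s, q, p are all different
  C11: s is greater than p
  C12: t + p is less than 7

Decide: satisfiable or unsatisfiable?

Satisfiable

The assignment p = 1, q = 2, r = 4, s = 4, t = 4 works:
  constraint 6 holds since t - q = 2.
  constraint 7 holds since q - t = -2.
The rest check out directly.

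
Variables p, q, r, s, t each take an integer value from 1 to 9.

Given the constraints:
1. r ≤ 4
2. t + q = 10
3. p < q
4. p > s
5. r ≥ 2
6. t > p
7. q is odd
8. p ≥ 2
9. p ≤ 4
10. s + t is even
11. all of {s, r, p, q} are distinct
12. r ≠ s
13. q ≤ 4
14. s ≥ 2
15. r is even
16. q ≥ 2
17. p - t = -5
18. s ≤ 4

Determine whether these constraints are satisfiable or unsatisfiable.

Constraints 1, 5, 8, 9, 13, 14, 16, and 18 confine each of s, r, p, q to the 3 values {2, …, 4}.
Constraint 11 requires all 4 of them to be distinct, but only 3 values are available — impossible by the pigeonhole principle.

Unsatisfiable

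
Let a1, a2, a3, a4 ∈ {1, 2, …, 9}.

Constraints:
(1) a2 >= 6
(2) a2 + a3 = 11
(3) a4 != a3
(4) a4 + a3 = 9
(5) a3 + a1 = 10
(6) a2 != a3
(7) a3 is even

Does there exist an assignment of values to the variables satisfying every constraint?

Satisfiable

Take a1 = 8, a2 = 9, a3 = 2, a4 = 7. Then constraint 2: a2 + a3 = 11; constraint 4: a4 + a3 = 9; constraint 5: a3 + a1 = 10, and every other listed constraint is also met.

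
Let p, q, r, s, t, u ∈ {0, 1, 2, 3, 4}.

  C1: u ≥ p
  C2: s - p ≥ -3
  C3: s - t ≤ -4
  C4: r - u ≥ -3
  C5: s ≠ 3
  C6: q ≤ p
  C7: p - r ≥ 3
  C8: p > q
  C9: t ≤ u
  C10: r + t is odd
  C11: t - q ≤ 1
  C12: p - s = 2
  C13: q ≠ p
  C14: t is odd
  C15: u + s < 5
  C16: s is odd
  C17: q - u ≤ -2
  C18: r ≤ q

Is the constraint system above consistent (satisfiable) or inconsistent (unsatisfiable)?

Constraints 2, 3, 4, 7, 11, and 17 give s − p ≥ -3, p − r ≥ 3, r − u ≥ -3, u − q ≥ 2, q − t ≥ -1, t − s ≥ 4.
Adding all 6 inequalities: the left sides telescope to 0, and the right sides sum to (-3) + 3 + (-3) + 2 + (-1) + 4 = 2. So 0 ≥ 2, which is false.

Unsatisfiable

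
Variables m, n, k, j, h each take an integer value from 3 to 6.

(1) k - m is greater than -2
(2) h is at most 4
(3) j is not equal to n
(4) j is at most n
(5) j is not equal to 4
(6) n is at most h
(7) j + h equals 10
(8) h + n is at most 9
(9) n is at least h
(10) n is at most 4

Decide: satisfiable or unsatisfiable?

From constraints 4 and 10: j ≤ n ≤ 4. From constraint 2: h ≤ 4. Hence j + h ≤ 8. But constraint 7 requires j + h = 10, and 10 > 8. Contradiction.

Unsatisfiable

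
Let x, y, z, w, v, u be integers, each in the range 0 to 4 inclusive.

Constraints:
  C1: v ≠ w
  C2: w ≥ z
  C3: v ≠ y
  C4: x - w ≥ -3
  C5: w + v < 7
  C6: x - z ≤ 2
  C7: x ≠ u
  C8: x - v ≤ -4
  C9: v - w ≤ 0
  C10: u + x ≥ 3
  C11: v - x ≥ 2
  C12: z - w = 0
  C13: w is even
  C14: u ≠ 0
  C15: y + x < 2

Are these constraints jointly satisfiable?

Unsatisfiable

Constraints 4, 8, and 9 give x − w ≥ -3, w − v ≥ 0, v − x ≥ 4.
Adding all 3 inequalities: the left sides telescope to 0, and the right sides sum to (-3) + 0 + 4 = 1. So 0 ≥ 1, which is false.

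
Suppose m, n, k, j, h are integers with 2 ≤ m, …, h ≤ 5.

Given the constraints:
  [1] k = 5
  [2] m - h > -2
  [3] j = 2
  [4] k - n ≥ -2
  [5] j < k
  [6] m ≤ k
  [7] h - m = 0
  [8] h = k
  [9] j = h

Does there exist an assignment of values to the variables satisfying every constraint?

Unsatisfiable

Constraint 3 fixes j = 2 and constraint 1 fixes k = 5. Constraints 8 and 9 give j = h = k, so j = k. But 2 ≠ 5 — contradiction.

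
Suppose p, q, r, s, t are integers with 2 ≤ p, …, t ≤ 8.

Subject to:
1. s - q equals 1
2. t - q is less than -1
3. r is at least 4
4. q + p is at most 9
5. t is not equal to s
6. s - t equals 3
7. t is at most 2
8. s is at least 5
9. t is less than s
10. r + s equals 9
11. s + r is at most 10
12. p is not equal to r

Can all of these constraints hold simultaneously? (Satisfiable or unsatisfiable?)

Setting (p, q, r, s, t) = (5, 4, 4, 5, 2) satisfies everything: constraint 1: s - q = 1; constraint 2: t - q = -2; constraint 4: q + p = 9, and the others follow.

Satisfiable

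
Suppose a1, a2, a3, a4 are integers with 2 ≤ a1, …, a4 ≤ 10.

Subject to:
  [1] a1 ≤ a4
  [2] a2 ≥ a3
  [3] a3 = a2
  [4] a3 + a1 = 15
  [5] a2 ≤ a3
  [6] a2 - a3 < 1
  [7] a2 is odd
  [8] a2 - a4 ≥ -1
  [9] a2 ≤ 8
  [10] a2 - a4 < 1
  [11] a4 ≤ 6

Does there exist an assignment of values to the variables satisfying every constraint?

From constraints 2 and 9: a3 ≤ a2 ≤ 8. From constraints 1 and 11: a1 ≤ a4 ≤ 6. Hence a3 + a1 ≤ 14. But constraint 4 requires a3 + a1 = 15, and 15 > 14. Contradiction.

Unsatisfiable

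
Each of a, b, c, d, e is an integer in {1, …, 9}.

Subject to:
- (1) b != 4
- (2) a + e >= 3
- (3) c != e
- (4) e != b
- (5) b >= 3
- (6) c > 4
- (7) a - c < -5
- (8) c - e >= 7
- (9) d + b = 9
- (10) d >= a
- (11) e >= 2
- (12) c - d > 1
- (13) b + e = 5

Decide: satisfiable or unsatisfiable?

Try a = 2, b = 3, c = 9, d = 6, e = 2.
Check constraint 2: a + e = 4; constraint 7: a - c = -7. The remaining constraints are straightforward to verify.

Satisfiable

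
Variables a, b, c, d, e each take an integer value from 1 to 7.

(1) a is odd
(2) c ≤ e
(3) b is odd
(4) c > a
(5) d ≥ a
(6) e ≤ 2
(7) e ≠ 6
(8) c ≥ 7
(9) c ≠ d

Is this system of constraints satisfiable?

Unsatisfiable

From constraints 2 and 8: e ≥ c and c ≥ 7, so e ≥ 7. From constraint 6: e ≤ 2. But 2 < 7, so no value of e works.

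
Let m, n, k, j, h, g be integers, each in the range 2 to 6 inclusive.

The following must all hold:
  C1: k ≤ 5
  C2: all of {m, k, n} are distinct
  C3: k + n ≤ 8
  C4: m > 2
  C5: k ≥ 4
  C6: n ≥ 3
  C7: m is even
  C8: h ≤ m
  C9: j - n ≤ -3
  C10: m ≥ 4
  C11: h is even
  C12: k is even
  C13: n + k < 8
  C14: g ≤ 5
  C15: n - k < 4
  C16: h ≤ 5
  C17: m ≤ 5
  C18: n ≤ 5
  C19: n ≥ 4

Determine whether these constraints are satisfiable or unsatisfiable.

Constraints 1, 5, 10, 17, 18, and 19 confine each of m, k, n to the 2 values {4, 5}.
Constraint 2 requires all 3 of them to be distinct, but only 2 values are available — impossible by the pigeonhole principle.

Unsatisfiable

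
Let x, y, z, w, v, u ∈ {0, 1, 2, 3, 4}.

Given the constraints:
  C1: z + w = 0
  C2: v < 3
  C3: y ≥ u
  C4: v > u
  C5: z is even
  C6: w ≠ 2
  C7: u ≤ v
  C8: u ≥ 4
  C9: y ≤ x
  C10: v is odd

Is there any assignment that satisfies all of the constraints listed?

Unsatisfiable

From constraints 7 and 8: v ≥ u and u ≥ 4, so v ≥ 4. From constraint 2: v ≤ 2. But 2 < 4, so no value of v works.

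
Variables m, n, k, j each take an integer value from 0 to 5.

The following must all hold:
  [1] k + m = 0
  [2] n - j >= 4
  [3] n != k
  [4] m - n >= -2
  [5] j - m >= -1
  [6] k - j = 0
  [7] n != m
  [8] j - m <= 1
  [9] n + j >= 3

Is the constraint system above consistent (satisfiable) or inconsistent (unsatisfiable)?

Constraints 2, 4, and 5 give m − n ≥ -2, n − j ≥ 4, j − m ≥ -1.
Adding all 3 inequalities: the left sides telescope to 0, and the right sides sum to (-2) + 4 + (-1) = 1. So 0 ≥ 1, which is false.

Unsatisfiable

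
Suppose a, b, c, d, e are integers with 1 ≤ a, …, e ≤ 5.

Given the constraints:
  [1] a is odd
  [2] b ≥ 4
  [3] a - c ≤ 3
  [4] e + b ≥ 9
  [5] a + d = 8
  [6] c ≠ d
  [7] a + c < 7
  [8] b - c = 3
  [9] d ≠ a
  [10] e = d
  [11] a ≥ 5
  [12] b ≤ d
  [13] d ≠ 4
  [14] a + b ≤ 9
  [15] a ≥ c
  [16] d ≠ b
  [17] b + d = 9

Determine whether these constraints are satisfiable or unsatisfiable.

Unsatisfiable

From constraint 11: a ≥ 5. From constraints 2 and 12: d ≥ b ≥ 4. Hence a + d ≥ 9. But constraint 5 requires a + d = 8, and 8 < 9. Contradiction.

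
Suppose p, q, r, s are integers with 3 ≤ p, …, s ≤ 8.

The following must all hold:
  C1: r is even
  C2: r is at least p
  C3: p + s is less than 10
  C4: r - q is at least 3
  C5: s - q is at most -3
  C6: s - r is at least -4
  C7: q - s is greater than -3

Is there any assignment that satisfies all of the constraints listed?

Constraints 4, 5, and 6 give q − s ≥ 3, s − r ≥ -4, r − q ≥ 3.
Adding all 3 inequalities: the left sides telescope to 0, and the right sides sum to 3 + (-4) + 3 = 2. So 0 ≥ 2, which is false.

Unsatisfiable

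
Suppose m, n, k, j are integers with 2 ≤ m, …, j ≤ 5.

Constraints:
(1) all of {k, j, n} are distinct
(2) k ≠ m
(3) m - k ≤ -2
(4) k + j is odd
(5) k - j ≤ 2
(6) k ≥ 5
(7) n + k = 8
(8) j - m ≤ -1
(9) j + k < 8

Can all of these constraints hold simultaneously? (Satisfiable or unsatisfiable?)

Constraints 3, 5, and 8 give k − m ≥ 2, m − j ≥ 1, j − k ≥ -2.
Adding all 3 inequalities: the left sides telescope to 0, and the right sides sum to 2 + 1 + (-2) = 1. So 0 ≥ 1, which is false.

Unsatisfiable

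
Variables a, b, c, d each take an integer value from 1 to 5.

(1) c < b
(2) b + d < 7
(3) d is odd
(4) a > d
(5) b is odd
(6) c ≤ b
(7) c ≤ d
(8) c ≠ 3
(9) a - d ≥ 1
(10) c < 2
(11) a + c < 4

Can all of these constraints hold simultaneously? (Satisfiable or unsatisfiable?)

The assignment a = 2, b = 3, c = 1, d = 1 works:
  constraint 2 holds since b + d = 4.
  constraint 9 holds since a - d = 1.
The rest check out directly.

Satisfiable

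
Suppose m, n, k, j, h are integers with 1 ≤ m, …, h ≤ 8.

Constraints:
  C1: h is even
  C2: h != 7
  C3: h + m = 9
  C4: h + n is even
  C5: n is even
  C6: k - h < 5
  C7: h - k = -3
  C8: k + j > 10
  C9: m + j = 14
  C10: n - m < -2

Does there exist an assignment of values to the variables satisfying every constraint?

Satisfiable

One satisfying assignment is m = 7, n = 2, k = 5, j = 7, h = 2.
For the less obvious constraints — constraint 3: h + m = 9; constraint 6: k - h = 3 — and the others hold by inspection.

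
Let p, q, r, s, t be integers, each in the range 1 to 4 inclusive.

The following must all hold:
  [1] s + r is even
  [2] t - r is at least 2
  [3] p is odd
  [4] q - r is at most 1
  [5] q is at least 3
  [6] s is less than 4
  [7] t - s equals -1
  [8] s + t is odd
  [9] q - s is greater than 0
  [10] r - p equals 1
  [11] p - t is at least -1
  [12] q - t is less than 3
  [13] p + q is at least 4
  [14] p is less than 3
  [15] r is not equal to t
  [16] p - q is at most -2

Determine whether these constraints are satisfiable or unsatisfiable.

Unsatisfiable

Constraints 2, 4, 11, and 16 give q − p ≥ 2, p − t ≥ -1, t − r ≥ 2, r − q ≥ -1.
Adding all 4 inequalities: the left sides telescope to 0, and the right sides sum to 2 + (-1) + 2 + (-1) = 2. So 0 ≥ 2, which is false.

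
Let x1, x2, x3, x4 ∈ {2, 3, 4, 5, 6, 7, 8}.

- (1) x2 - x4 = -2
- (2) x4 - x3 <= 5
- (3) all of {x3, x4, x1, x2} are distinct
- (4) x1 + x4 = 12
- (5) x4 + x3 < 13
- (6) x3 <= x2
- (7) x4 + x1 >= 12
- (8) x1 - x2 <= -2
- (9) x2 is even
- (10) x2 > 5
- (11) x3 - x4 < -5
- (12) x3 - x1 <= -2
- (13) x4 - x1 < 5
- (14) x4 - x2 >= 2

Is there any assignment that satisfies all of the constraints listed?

Unsatisfiable

Constraints 2, 8, 12, and 14 give x1 − x3 ≥ 2, x3 − x4 ≥ -5, x4 − x2 ≥ 2, x2 − x1 ≥ 2.
Adding all 4 inequalities: the left sides telescope to 0, and the right sides sum to 2 + (-5) + 2 + 2 = 1. So 0 ≥ 1, which is false.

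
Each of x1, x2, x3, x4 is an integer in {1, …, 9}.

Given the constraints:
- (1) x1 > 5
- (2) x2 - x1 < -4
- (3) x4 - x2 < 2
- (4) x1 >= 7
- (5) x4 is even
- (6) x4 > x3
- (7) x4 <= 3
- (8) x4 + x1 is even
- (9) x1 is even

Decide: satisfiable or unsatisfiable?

Satisfiable

One satisfying assignment is x1 = 8, x2 = 1, x3 = 1, x4 = 2.
For the less obvious constraints — constraint 2: x2 - x1 = -7; constraint 3: x4 - x2 = 1 — and the others hold by inspection.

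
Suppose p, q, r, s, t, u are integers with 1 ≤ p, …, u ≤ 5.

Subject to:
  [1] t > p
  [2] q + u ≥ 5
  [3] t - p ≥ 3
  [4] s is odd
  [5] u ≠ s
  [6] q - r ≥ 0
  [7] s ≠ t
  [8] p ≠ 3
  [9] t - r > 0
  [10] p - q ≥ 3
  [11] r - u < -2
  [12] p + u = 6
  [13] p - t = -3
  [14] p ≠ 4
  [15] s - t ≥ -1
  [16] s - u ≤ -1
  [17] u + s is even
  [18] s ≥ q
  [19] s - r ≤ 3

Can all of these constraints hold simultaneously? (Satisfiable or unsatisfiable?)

Constraints 3, 6, 10, 15, and 19 give r − s ≥ -3, s − t ≥ -1, t − p ≥ 3, p − q ≥ 3, q − r ≥ 0.
Adding all 5 inequalities: the left sides telescope to 0, and the right sides sum to (-3) + (-1) + 3 + 3 + 0 = 2. So 0 ≥ 2, which is false.

Unsatisfiable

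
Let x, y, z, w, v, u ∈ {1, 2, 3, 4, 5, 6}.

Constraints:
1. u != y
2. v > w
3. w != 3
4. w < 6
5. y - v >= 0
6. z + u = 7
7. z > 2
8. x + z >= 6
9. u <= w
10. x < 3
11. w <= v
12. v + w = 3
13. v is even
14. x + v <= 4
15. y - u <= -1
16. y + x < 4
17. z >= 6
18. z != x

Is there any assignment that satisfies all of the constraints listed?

Constraints 2, 5, 9, and 15 give u ≤ w, w < v, v ≤ y, y < u. Chaining: u ≤ w < v ≤ y < u, which forces u < u — impossible.

Unsatisfiable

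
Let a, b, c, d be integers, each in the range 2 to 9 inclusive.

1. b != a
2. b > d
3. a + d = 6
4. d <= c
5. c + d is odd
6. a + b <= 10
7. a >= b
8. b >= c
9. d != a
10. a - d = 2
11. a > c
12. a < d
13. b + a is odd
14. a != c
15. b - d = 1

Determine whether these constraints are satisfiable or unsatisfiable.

Constraints 4, 7, 8, and 12 give c ≤ b, b ≤ a, a < d, d ≤ c. Chaining: c ≤ b ≤ a < d ≤ c, which forces c < c — impossible.

Unsatisfiable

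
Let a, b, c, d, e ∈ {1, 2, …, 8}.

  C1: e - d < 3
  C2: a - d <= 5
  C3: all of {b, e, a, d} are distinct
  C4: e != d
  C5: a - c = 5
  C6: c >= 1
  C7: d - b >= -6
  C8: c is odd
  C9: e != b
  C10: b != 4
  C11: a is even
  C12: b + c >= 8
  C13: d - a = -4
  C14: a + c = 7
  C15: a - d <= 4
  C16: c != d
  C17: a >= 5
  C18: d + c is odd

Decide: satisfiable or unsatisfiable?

Try a = 6, b = 7, c = 1, d = 2, e = 3.
Check constraint 1: e - d = 1; constraint 2: a - d = 4; constraint 5: a - c = 5. The remaining constraints are straightforward to verify.

Satisfiable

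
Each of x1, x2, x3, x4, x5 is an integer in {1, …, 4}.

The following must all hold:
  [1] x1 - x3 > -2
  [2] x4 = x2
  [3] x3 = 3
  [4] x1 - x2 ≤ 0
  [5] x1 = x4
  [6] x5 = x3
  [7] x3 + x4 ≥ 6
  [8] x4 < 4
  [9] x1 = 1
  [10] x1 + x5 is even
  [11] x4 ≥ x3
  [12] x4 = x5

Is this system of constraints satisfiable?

Constraint 9 fixes x1 = 1 and constraint 3 fixes x3 = 3. Constraints 5, 6, and 12 give x1 = x4 = x5 = x3, so x1 = x3. But 1 ≠ 3 — contradiction.

Unsatisfiable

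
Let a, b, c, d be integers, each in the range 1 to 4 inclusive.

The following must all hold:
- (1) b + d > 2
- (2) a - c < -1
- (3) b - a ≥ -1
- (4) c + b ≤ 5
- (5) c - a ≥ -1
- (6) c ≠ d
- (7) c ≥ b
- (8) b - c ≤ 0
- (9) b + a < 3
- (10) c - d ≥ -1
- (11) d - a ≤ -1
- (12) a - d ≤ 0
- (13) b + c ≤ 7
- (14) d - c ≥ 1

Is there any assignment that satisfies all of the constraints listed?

Constraints 3, 8, 11, and 14 give c − b ≥ 0, b − a ≥ -1, a − d ≥ 1, d − c ≥ 1.
Adding all 4 inequalities: the left sides telescope to 0, and the right sides sum to 0 + (-1) + 1 + 1 = 1. So 0 ≥ 1, which is false.

Unsatisfiable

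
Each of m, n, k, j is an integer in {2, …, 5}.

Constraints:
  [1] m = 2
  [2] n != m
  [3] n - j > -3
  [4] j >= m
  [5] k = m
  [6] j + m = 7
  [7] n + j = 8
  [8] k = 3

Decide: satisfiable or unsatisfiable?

Unsatisfiable

Constraint 8 fixes k = 3 and constraint 1 fixes m = 2, but constraint 5 requires k = m. Since 3 ≠ 2, contradiction.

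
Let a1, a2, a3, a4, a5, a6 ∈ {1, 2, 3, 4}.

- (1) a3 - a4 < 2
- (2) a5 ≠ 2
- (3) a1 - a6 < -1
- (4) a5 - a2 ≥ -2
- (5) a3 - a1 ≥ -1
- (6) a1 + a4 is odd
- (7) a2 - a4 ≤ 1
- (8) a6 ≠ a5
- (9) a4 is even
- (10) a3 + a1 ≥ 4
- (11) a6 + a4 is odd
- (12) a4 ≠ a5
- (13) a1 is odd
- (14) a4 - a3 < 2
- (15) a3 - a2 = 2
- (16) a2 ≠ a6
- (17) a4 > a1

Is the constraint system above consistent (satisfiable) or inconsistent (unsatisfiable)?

Satisfiable

The assignment a1 = 1, a2 = 1, a3 = 3, a4 = 2, a5 = 1, a6 = 3 works:
  constraint 1 holds since a3 - a4 = 1.
  constraint 3 holds since a1 - a6 = -2.
The rest check out directly.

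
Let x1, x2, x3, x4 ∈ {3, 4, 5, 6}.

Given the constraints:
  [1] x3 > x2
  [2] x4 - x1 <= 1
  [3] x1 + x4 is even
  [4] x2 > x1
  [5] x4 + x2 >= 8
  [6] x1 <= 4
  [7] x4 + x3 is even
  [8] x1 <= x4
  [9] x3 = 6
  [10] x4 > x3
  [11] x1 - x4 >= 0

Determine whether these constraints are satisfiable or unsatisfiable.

Unsatisfiable

Constraints 1, 4, 10, and 11 give x1 < x2, x2 < x3, x3 < x4, x4 ≤ x1. Chaining: x1 < x2 < x3 < x4 ≤ x1, which forces x1 < x1 — impossible.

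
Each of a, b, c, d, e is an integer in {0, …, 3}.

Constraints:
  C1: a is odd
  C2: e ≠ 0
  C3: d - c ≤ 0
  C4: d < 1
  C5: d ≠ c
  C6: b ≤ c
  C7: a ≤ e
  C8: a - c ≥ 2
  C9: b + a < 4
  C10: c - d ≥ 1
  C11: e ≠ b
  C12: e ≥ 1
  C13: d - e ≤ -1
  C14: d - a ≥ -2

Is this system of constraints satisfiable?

Constraints 8, 10, and 14 give a − c ≥ 2, c − d ≥ 1, d − a ≥ -2.
Adding all 3 inequalities: the left sides telescope to 0, and the right sides sum to 2 + 1 + (-2) = 1. So 0 ≥ 1, which is false.

Unsatisfiable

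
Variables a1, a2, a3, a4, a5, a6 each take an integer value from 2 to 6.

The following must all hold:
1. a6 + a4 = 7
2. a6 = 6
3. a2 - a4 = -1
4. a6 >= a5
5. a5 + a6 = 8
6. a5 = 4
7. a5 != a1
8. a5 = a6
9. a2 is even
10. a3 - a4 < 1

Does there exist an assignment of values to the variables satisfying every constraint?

Unsatisfiable

Constraint 6 fixes a5 = 4 and constraint 2 fixes a6 = 6, but constraint 8 requires a5 = a6. Since 4 ≠ 6, contradiction.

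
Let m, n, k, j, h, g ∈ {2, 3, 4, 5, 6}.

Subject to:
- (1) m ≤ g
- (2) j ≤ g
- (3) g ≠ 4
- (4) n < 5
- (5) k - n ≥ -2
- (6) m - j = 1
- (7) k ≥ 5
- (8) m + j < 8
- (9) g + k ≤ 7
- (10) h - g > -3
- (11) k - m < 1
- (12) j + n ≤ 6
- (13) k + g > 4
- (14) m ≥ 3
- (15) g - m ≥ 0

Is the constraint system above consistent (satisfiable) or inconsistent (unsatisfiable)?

Unsatisfiable

From constraints 1 and 14: g ≥ m ≥ 3. From constraint 7: k ≥ 5. Hence g + k ≥ 8. But constraint 9 requires g + k ≤ 7, and 7 < 8. Contradiction.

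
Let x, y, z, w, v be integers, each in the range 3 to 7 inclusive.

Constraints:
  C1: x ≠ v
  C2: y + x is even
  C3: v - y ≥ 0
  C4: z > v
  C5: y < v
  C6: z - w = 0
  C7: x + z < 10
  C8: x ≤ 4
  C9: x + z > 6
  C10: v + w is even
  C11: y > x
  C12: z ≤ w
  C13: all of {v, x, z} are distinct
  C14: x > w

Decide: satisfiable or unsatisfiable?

Unsatisfiable

Constraints 4, 5, 11, 12, and 14 give y < v, v < z, z ≤ w, w < x, x < y. Chaining: y < v < z ≤ w < x < y, which forces y < y — impossible.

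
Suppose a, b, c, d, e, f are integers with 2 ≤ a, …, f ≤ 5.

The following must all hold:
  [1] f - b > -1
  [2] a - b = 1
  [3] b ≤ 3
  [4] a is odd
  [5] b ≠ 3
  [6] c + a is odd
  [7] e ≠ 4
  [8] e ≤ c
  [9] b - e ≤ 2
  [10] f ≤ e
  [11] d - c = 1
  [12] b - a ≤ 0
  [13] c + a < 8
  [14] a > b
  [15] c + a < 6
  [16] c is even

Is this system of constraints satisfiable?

Satisfiable

One satisfying assignment is a = 3, b = 2, c = 2, d = 3, e = 2, f = 2.
For the less obvious constraints — constraint 1: f - b = 0; constraint 2: a - b = 1 — and the others hold by inspection.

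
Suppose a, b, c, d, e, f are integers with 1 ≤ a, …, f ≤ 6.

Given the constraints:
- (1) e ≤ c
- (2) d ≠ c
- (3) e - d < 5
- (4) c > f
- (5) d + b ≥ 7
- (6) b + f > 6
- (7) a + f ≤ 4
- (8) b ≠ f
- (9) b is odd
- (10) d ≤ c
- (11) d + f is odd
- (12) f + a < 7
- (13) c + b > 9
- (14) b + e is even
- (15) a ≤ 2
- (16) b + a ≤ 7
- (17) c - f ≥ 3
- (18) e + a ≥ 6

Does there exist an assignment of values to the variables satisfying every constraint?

The assignment a = 1, b = 5, c = 6, d = 2, e = 5, f = 3 works:
  constraint 3 holds since e - d = 3.
  constraint 5 holds since d + b = 7.
  constraint 6 holds since b + f = 8.
The rest check out directly.

Satisfiable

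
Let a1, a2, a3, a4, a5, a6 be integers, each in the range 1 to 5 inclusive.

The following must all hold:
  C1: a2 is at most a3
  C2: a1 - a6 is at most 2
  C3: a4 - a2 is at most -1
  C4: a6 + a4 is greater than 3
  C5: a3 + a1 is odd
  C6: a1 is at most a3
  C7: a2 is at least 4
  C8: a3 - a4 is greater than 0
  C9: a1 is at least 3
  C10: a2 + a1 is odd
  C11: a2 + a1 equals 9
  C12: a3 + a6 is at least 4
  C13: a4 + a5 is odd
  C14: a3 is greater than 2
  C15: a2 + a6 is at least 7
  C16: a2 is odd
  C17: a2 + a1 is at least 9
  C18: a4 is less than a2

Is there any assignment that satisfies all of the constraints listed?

Satisfiable

The assignment a1 = 4, a2 = 5, a3 = 5, a4 = 4, a5 = 5, a6 = 2 works:
  constraint 2 holds since a1 - a6 = 2.
  constraint 3 holds since a4 - a2 = -1.
The rest check out directly.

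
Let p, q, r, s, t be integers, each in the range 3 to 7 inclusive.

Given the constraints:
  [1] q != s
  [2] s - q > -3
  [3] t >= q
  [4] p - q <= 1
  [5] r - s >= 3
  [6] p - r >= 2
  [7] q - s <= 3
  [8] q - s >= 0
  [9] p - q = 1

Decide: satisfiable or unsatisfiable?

Constraints 4, 5, 6, and 7 give r − s ≥ 3, s − q ≥ -3, q − p ≥ -1, p − r ≥ 2.
Adding all 4 inequalities: the left sides telescope to 0, and the right sides sum to 3 + (-3) + (-1) + 2 = 1. So 0 ≥ 1, which is false.

Unsatisfiable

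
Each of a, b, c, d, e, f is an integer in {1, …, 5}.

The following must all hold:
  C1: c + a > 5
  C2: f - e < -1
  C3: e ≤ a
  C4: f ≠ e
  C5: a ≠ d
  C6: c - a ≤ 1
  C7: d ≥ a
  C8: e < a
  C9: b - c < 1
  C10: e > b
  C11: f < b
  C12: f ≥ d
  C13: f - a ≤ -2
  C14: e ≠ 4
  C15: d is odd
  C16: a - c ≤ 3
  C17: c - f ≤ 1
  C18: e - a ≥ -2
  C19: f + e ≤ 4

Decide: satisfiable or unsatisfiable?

Unsatisfiable

Constraints 7, 8, 10, 11, and 12 give a ≤ d, d ≤ f, f < b, b < e, e < a. Chaining: a ≤ d ≤ f < b < e < a, which forces a < a — impossible.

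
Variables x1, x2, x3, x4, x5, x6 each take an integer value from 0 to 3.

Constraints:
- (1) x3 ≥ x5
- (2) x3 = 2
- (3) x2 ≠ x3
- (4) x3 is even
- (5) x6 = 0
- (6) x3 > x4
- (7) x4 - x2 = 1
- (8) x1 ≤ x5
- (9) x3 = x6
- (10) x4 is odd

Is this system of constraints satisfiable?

Unsatisfiable

Constraint 2 fixes x3 = 2 and constraint 5 fixes x6 = 0, but constraint 9 requires x3 = x6. Since 2 ≠ 0, contradiction.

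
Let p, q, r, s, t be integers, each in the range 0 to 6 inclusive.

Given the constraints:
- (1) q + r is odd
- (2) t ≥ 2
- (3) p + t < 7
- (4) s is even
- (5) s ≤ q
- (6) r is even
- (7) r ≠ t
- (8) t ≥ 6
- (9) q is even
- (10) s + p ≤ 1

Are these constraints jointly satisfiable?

Constraint 9 makes q even and constraint 6 makes r even, so q + r must be even. Constraint 1 says q + r is odd — contradiction.

Unsatisfiable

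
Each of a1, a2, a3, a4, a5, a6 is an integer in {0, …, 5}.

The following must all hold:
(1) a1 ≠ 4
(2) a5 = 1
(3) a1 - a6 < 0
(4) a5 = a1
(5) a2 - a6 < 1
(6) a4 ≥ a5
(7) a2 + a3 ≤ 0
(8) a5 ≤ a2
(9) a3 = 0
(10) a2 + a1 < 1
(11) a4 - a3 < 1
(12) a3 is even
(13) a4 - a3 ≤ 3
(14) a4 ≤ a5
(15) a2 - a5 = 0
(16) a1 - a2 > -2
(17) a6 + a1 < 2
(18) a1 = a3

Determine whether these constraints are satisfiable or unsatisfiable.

Unsatisfiable

Constraint 2 fixes a5 = 1 and constraint 9 fixes a3 = 0. Constraints 4 and 18 give a5 = a1 = a3, so a5 = a3. But 1 ≠ 0 — contradiction.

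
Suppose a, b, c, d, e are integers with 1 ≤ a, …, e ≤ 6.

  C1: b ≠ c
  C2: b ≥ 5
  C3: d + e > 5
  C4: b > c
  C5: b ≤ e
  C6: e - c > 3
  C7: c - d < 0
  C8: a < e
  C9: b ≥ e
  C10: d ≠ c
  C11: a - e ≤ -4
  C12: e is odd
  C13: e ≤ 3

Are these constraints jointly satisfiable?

Unsatisfiable

From constraints 2 and 5: e ≥ b and b ≥ 5, so e ≥ 5. From constraint 13: e ≤ 3. But 3 < 5, so no value of e works.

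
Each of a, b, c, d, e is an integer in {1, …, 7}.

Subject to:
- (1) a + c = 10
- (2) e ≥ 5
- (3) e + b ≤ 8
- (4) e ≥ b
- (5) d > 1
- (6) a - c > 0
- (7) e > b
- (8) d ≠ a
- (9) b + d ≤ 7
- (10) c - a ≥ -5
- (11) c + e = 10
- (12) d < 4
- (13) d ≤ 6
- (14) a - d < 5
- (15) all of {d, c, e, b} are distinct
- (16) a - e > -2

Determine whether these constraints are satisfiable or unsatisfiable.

Take a = 6, b = 1, c = 4, d = 3, e = 6. Then constraint 1: a + c = 10; constraint 3: e + b = 7; constraint 6: a - c = 2, and every other listed constraint is also met.

Satisfiable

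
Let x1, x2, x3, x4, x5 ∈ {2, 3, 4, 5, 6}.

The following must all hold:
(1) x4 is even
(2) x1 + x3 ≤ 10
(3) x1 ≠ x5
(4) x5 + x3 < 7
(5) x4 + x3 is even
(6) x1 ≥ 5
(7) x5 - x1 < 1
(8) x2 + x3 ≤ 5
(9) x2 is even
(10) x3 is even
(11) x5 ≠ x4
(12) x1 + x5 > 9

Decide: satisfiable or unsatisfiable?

Satisfiable

Try x1 = 6, x2 = 2, x3 = 2, x4 = 2, x5 = 4.
Check constraint 2: x1 + x3 = 8; constraint 4: x5 + x3 = 6. The remaining constraints are straightforward to verify.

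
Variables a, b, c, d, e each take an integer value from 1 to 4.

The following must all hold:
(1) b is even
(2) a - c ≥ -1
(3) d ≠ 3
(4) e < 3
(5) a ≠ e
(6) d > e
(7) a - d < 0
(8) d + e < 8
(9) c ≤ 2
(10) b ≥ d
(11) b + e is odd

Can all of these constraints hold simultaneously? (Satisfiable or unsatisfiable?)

Satisfiable

Take a = 3, b = 4, c = 2, d = 4, e = 1. Then constraint 2: a - c = 1; constraint 7: a - d = -1; constraint 8: d + e = 5, and every other listed constraint is also met.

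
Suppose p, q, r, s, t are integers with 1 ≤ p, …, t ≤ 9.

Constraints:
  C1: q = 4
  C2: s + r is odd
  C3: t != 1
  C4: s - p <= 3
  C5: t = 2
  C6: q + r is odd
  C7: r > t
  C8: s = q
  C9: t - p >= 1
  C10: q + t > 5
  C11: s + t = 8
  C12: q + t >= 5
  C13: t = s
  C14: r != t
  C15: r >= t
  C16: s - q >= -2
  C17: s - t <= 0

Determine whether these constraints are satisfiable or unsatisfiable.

Unsatisfiable

Constraint 5 fixes t = 2 and constraint 1 fixes q = 4. Constraints 8 and 13 give t = s = q, so t = q. But 2 ≠ 4 — contradiction.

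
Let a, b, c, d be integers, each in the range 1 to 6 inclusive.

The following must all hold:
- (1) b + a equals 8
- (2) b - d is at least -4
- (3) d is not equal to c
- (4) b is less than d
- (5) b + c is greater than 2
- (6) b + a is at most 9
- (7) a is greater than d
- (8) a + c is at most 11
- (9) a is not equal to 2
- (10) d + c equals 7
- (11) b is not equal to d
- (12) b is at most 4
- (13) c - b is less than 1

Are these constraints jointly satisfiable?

Satisfiable

Setting (a, b, c, d) = (6, 2, 2, 5) satisfies everything: constraint 1: b + a = 8; constraint 2: b - d = -3; constraint 5: b + c = 4, and the others follow.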